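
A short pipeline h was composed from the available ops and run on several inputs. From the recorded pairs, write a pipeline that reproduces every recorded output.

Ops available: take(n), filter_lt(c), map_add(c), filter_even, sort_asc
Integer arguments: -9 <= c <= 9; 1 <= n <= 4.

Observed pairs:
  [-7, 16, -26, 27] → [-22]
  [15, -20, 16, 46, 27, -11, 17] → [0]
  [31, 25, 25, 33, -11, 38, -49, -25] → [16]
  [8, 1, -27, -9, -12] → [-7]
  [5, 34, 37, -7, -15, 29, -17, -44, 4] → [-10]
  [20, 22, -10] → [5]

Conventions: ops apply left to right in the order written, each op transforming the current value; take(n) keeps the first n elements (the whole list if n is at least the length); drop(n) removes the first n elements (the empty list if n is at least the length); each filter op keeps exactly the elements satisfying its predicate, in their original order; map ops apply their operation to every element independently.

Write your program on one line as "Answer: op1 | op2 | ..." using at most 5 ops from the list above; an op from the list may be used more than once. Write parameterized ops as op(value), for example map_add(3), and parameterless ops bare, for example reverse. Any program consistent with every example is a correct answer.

take(3) | map_add(-7) | map_add(1) | map_add(-9) | take(1)

Check, running the answer program on each example:
  [-7, 16, -26, 27] -> [-7, 16, -26] -> [-14, 9, -33] -> [-13, 10, -32] -> [-22, 1, -41] -> [-22]
  [15, -20, 16, 46, 27, -11, 17] -> [15, -20, 16] -> [8, -27, 9] -> [9, -26, 10] -> [0, -35, 1] -> [0]
  [31, 25, 25, 33, -11, 38, -49, -25] -> [31, 25, 25] -> [24, 18, 18] -> [25, 19, 19] -> [16, 10, 10] -> [16]
  [8, 1, -27, -9, -12] -> [8, 1, -27] -> [1, -6, -34] -> [2, -5, -33] -> [-7, -14, -42] -> [-7]
  [5, 34, 37, -7, -15, 29, -17, -44, 4] -> [5, 34, 37] -> [-2, 27, 30] -> [-1, 28, 31] -> [-10, 19, 22] -> [-10]
  [20, 22, -10] -> [20, 22, -10] -> [13, 15, -17] -> [14, 16, -16] -> [5, 7, -25] -> [5]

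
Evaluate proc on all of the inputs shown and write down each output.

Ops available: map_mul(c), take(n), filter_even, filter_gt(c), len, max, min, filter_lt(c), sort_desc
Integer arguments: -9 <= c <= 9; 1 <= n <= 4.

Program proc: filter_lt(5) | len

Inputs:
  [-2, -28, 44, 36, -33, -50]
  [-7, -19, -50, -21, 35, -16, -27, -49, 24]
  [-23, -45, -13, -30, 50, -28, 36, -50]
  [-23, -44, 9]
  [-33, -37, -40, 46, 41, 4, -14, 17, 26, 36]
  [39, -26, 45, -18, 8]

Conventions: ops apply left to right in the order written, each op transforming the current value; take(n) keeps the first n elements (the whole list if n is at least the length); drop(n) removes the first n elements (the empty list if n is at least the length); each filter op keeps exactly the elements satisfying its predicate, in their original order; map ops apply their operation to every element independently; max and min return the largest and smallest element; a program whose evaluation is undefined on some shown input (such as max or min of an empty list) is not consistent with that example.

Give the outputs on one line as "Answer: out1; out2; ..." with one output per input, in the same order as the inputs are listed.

4; 7; 6; 2; 5; 2

Execution, op by op:
  [-2, -28, 44, 36, -33, -50] -> [-2, -28, -33, -50] -> 4
  [-7, -19, -50, -21, 35, -16, -27, -49, 24] -> [-7, -19, -50, -21, -16, -27, -49] -> 7
  [-23, -45, -13, -30, 50, -28, 36, -50] -> [-23, -45, -13, -30, -28, -50] -> 6
  [-23, -44, 9] -> [-23, -44] -> 2
  [-33, -37, -40, 46, 41, 4, -14, 17, 26, 36] -> [-33, -37, -40, 4, -14] -> 5
  [39, -26, 45, -18, 8] -> [-26, -18] -> 2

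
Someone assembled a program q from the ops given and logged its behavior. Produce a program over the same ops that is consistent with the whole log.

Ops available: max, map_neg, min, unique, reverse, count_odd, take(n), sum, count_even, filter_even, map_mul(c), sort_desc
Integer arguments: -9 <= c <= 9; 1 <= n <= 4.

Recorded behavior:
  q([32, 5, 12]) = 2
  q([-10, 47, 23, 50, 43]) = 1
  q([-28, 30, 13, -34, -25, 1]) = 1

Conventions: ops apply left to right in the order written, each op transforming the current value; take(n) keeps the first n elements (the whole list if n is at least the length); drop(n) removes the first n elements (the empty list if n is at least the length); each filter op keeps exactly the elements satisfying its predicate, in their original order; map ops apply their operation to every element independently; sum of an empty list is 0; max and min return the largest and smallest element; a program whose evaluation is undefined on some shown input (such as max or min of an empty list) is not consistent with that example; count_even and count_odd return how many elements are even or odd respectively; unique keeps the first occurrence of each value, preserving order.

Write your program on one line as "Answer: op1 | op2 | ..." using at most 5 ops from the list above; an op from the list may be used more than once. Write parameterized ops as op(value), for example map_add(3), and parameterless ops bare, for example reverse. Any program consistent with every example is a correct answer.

sort_desc | take(3) | filter_even | map_mul(-5) | count_even

Check, running the answer program on each example:
  [32, 5, 12] -> [32, 12, 5] -> [32, 12, 5] -> [32, 12] -> [-160, -60] -> 2
  [-10, 47, 23, 50, 43] -> [50, 47, 43, 23, -10] -> [50, 47, 43] -> [50] -> [-250] -> 1
  [-28, 30, 13, -34, -25, 1] -> [30, 13, 1, -25, -28, -34] -> [30, 13, 1] -> [30] -> [-150] -> 1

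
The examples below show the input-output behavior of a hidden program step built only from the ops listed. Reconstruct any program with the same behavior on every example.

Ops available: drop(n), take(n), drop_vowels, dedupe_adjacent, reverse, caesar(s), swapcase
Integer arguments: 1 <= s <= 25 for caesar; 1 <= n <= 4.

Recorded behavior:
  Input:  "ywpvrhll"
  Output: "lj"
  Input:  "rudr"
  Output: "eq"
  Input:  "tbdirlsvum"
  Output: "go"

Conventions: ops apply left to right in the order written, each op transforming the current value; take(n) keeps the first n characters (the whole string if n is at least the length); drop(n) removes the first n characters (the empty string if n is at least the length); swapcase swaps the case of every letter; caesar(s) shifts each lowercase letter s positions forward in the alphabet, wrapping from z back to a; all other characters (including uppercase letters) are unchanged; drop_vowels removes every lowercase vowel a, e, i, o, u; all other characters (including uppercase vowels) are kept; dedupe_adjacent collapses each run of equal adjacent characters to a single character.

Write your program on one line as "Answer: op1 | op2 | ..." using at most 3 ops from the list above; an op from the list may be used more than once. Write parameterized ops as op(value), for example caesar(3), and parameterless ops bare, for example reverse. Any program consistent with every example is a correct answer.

drop_vowels | take(2) | caesar(13)

Check, running the answer program on each example:
  "ywpvrhll" -> "ywpvrhll" -> "yw" -> "lj"
  "rudr" -> "rdr" -> "rd" -> "eq"
  "tbdirlsvum" -> "tbdrlsvm" -> "tb" -> "go"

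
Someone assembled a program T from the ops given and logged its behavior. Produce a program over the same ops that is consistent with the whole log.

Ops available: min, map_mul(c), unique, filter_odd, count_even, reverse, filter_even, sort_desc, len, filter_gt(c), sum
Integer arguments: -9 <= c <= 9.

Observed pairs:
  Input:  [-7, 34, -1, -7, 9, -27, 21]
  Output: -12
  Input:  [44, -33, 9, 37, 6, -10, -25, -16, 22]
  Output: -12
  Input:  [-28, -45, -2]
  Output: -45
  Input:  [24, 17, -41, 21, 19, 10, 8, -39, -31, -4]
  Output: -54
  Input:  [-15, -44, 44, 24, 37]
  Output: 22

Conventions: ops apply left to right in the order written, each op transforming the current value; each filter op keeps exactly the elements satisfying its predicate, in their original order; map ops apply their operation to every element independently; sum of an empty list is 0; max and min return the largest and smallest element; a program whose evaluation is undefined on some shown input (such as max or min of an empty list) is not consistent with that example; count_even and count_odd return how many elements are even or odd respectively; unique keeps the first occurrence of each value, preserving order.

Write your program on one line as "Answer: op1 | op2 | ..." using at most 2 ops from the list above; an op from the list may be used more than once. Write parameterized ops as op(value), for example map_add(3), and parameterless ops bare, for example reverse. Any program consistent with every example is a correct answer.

filter_odd | sum

Check, running the answer program on each example:
  [-7, 34, -1, -7, 9, -27, 21] -> [-7, -1, -7, 9, -27, 21] -> -12
  [44, -33, 9, 37, 6, -10, -25, -16, 22] -> [-33, 9, 37, -25] -> -12
  [-28, -45, -2] -> [-45] -> -45
  [24, 17, -41, 21, 19, 10, 8, -39, -31, -4] -> [17, -41, 21, 19, -39, -31] -> -54
  [-15, -44, 44, 24, 37] -> [-15, 37] -> 22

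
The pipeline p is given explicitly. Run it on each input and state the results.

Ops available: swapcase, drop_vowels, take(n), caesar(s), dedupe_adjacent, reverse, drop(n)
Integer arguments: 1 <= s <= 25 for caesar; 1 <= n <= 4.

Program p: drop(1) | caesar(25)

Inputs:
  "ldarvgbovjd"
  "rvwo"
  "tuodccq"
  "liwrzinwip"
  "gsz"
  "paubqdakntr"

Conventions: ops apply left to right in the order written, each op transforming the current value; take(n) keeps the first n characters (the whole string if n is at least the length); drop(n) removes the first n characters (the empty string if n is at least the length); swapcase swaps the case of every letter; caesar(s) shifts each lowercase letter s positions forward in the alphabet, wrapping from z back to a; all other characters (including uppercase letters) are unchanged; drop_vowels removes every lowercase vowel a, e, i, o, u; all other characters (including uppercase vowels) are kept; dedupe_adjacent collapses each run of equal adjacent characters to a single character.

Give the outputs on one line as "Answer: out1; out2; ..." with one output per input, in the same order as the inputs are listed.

"czqufanuic"; "uvn"; "tncbbp"; "hvqyhmvho"; "ry"; "ztapczjmsq"

Execution, op by op:
  "ldarvgbovjd" -> "darvgbovjd" -> "czqufanuic"
  "rvwo" -> "vwo" -> "uvn"
  "tuodccq" -> "uodccq" -> "tncbbp"
  "liwrzinwip" -> "iwrzinwip" -> "hvqyhmvho"
  "gsz" -> "sz" -> "ry"
  "paubqdakntr" -> "aubqdakntr" -> "ztapczjmsq"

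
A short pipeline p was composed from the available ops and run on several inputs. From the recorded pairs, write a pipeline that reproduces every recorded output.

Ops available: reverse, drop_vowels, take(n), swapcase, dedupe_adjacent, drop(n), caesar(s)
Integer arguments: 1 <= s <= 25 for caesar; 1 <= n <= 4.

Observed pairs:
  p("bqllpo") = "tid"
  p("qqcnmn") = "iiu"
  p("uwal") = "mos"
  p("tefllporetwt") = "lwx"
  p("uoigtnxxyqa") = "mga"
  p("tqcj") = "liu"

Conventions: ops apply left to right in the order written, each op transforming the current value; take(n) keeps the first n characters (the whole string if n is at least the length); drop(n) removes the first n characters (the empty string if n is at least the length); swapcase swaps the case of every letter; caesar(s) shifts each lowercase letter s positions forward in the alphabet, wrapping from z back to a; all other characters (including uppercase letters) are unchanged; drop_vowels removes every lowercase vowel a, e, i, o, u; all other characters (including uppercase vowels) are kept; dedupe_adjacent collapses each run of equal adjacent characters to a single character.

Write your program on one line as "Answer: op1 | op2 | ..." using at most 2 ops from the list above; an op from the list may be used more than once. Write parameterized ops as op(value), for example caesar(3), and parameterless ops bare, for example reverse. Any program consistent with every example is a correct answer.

take(3) | caesar(18)

Check, running the answer program on each example:
  "bqllpo" -> "bql" -> "tid"
  "qqcnmn" -> "qqc" -> "iiu"
  "uwal" -> "uwa" -> "mos"
  "tefllporetwt" -> "tef" -> "lwx"
  "uoigtnxxyqa" -> "uoi" -> "mga"
  "tqcj" -> "tqc" -> "liu"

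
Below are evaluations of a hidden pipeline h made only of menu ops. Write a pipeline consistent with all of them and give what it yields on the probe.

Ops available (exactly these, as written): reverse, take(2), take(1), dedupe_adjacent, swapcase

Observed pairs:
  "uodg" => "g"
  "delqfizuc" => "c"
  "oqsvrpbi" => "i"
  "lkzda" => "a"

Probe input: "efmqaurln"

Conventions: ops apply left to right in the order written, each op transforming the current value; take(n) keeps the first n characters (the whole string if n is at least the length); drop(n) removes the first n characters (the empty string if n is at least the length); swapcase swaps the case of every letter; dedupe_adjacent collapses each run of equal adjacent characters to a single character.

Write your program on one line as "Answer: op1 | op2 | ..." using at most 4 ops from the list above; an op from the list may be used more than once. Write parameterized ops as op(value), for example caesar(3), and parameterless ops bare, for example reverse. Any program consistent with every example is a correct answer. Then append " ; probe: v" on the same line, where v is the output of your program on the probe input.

reverse | take(2) | take(1) ; probe: "n"

Check, running the answer program on each example:
  "uodg" -> "gdou" -> "gd" -> "g"
  "delqfizuc" -> "cuzifqled" -> "cu" -> "c"
  "oqsvrpbi" -> "ibprvsqo" -> "ib" -> "i"
  "lkzda" -> "adzkl" -> "ad" -> "a"
  probe: "efmqaurln" -> "nlruaqmfe" -> "nl" -> "n"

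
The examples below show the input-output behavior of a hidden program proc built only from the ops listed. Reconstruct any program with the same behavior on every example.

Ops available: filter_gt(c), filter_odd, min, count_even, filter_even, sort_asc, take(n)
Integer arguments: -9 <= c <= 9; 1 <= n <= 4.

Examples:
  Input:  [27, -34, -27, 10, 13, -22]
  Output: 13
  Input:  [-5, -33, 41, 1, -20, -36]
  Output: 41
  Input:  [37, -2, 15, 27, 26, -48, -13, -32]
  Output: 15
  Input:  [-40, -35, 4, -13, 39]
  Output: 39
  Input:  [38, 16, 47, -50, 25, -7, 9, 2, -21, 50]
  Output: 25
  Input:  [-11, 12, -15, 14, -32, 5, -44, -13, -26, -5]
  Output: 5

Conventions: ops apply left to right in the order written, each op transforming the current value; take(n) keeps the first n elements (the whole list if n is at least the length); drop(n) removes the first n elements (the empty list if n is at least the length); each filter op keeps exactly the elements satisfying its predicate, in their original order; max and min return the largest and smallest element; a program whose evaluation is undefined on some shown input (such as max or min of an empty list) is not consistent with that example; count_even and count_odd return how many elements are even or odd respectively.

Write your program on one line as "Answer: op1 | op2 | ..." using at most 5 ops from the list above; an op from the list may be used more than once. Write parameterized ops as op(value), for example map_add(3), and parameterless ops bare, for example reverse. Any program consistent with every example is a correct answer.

filter_gt(-6) | filter_odd | take(2) | filter_gt(-4) | min

Check, running the answer program on each example:
  [27, -34, -27, 10, 13, -22] -> [27, 10, 13] -> [27, 13] -> [27, 13] -> [27, 13] -> 13
  [-5, -33, 41, 1, -20, -36] -> [-5, 41, 1] -> [-5, 41, 1] -> [-5, 41] -> [41] -> 41
  [37, -2, 15, 27, 26, -48, -13, -32] -> [37, -2, 15, 27, 26] -> [37, 15, 27] -> [37, 15] -> [37, 15] -> 15
  [-40, -35, 4, -13, 39] -> [4, 39] -> [39] -> [39] -> [39] -> 39
  [38, 16, 47, -50, 25, -7, 9, 2, -21, 50] -> [38, 16, 47, 25, 9, 2, 50] -> [47, 25, 9] -> [47, 25] -> [47, 25] -> 25
  [-11, 12, -15, 14, -32, 5, -44, -13, -26, -5] -> [12, 14, 5, -5] -> [5, -5] -> [5, -5] -> [5] -> 5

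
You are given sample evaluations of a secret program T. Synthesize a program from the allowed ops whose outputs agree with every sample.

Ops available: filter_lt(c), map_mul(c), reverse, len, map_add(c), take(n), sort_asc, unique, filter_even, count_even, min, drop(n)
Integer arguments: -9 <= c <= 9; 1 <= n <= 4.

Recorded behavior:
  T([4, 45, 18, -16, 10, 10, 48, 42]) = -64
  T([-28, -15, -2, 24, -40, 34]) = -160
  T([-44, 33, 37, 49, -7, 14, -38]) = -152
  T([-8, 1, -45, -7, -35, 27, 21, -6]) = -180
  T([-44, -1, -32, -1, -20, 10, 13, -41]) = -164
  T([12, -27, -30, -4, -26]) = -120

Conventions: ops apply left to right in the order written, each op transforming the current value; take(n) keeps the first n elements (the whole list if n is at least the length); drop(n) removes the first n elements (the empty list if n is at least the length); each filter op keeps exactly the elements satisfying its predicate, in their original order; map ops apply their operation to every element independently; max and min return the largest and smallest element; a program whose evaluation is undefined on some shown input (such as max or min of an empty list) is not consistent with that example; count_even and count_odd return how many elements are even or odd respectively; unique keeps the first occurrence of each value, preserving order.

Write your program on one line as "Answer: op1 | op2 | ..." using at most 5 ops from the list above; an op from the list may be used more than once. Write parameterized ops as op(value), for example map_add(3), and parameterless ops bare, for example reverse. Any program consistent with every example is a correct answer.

drop(1) | map_mul(4) | reverse | min

Check, running the answer program on each example:
  [4, 45, 18, -16, 10, 10, 48, 42] -> [45, 18, -16, 10, 10, 48, 42] -> [180, 72, -64, 40, 40, 192, 168] -> [168, 192, 40, 40, -64, 72, 180] -> -64
  [-28, -15, -2, 24, -40, 34] -> [-15, -2, 24, -40, 34] -> [-60, -8, 96, -160, 136] -> [136, -160, 96, -8, -60] -> -160
  [-44, 33, 37, 49, -7, 14, -38] -> [33, 37, 49, -7, 14, -38] -> [132, 148, 196, -28, 56, -152] -> [-152, 56, -28, 196, 148, 132] -> -152
  [-8, 1, -45, -7, -35, 27, 21, -6] -> [1, -45, -7, -35, 27, 21, -6] -> [4, -180, -28, -140, 108, 84, -24] -> [-24, 84, 108, -140, -28, -180, 4] -> -180
  [-44, -1, -32, -1, -20, 10, 13, -41] -> [-1, -32, -1, -20, 10, 13, -41] -> [-4, -128, -4, -80, 40, 52, -164] -> [-164, 52, 40, -80, -4, -128, -4] -> -164
  [12, -27, -30, -4, -26] -> [-27, -30, -4, -26] -> [-108, -120, -16, -104] -> [-104, -16, -120, -108] -> -120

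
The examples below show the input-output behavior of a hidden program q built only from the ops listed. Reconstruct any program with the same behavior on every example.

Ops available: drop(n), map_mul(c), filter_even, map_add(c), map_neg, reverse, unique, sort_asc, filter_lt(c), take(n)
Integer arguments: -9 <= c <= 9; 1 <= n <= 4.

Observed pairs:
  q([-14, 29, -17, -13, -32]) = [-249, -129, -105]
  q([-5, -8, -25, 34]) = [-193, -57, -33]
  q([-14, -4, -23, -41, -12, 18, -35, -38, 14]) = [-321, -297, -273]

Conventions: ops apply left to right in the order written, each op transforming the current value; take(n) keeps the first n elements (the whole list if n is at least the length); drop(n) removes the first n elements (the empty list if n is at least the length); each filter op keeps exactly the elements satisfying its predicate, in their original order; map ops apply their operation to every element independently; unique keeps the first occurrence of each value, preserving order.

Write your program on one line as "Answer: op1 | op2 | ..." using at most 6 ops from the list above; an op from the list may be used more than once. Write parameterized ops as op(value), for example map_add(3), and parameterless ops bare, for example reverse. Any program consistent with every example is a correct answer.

map_mul(-8) | map_neg | sort_asc | map_add(7) | take(3)

Check, running the answer program on each example:
  [-14, 29, -17, -13, -32] -> [112, -232, 136, 104, 256] -> [-112, 232, -136, -104, -256] -> [-256, -136, -112, -104, 232] -> [-249, -129, -105, -97, 239] -> [-249, -129, -105]
  [-5, -8, -25, 34] -> [40, 64, 200, -272] -> [-40, -64, -200, 272] -> [-200, -64, -40, 272] -> [-193, -57, -33, 279] -> [-193, -57, -33]
  [-14, -4, -23, -41, -12, 18, -35, -38, 14] -> [112, 32, 184, 328, 96, -144, 280, 304, -112] -> [-112, -32, -184, -328, -96, 144, -280, -304, 112] -> [-328, -304, -280, -184, -112, -96, -32, 112, 144] -> [-321, -297, -273, -177, -105, -89, -25, 119, 151] -> [-321, -297, -273]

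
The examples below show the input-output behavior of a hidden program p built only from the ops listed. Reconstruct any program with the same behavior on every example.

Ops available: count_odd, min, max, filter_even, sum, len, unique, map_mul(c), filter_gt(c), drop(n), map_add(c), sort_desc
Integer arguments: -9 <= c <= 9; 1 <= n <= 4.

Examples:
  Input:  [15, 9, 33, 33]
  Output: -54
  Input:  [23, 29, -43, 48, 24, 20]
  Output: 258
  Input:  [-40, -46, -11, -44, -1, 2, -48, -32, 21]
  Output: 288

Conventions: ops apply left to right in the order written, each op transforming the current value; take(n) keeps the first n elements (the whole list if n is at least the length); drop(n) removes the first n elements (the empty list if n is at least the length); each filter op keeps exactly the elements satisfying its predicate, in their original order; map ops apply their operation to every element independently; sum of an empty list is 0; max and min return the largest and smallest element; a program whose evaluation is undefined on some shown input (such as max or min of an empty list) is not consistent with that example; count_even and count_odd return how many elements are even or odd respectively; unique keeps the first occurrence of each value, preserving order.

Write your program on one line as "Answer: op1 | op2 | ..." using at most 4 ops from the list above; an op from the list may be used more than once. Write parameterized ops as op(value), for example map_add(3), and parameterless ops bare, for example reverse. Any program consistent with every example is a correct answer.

map_mul(6) | map_mul(-1) | max

Check, running the answer program on each example:
  [15, 9, 33, 33] -> [90, 54, 198, 198] -> [-90, -54, -198, -198] -> -54
  [23, 29, -43, 48, 24, 20] -> [138, 174, -258, 288, 144, 120] -> [-138, -174, 258, -288, -144, -120] -> 258
  [-40, -46, -11, -44, -1, 2, -48, -32, 21] -> [-240, -276, -66, -264, -6, 12, -288, -192, 126] -> [240, 276, 66, 264, 6, -12, 288, 192, -126] -> 288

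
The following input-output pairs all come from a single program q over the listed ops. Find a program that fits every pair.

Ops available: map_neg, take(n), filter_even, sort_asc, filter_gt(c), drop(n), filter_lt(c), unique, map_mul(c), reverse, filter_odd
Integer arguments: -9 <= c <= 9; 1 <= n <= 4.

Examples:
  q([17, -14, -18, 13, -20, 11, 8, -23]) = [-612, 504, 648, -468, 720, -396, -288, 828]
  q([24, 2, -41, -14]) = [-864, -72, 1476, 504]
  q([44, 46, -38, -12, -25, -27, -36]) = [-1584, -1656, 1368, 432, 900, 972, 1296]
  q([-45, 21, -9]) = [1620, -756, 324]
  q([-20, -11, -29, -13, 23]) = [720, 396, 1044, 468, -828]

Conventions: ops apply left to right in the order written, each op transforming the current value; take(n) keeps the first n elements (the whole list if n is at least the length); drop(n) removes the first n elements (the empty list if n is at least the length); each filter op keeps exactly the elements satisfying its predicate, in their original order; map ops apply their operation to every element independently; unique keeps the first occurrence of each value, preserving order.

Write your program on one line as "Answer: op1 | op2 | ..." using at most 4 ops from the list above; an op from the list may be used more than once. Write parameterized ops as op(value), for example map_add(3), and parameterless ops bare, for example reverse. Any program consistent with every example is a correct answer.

reverse | map_mul(6) | map_mul(-6) | reverse

Check, running the answer program on each example:
  [17, -14, -18, 13, -20, 11, 8, -23] -> [-23, 8, 11, -20, 13, -18, -14, 17] -> [-138, 48, 66, -120, 78, -108, -84, 102] -> [828, -288, -396, 720, -468, 648, 504, -612] -> [-612, 504, 648, -468, 720, -396, -288, 828]
  [24, 2, -41, -14] -> [-14, -41, 2, 24] -> [-84, -246, 12, 144] -> [504, 1476, -72, -864] -> [-864, -72, 1476, 504]
  [44, 46, -38, -12, -25, -27, -36] -> [-36, -27, -25, -12, -38, 46, 44] -> [-216, -162, -150, -72, -228, 276, 264] -> [1296, 972, 900, 432, 1368, -1656, -1584] -> [-1584, -1656, 1368, 432, 900, 972, 1296]
  [-45, 21, -9] -> [-9, 21, -45] -> [-54, 126, -270] -> [324, -756, 1620] -> [1620, -756, 324]
  [-20, -11, -29, -13, 23] -> [23, -13, -29, -11, -20] -> [138, -78, -174, -66, -120] -> [-828, 468, 1044, 396, 720] -> [720, 396, 1044, 468, -828]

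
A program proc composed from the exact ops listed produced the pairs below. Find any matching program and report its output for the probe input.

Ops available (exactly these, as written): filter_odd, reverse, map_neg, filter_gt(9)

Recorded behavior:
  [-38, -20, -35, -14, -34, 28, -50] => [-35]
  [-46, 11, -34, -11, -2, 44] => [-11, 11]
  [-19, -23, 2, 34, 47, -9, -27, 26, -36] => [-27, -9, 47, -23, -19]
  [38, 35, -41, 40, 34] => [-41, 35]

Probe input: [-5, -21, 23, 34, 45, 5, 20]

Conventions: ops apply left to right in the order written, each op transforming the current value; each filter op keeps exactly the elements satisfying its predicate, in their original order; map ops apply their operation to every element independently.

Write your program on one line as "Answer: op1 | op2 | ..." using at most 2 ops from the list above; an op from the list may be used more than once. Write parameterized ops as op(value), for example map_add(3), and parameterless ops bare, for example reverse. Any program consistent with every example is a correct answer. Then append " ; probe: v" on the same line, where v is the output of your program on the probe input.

filter_odd | reverse ; probe: [5, 45, 23, -21, -5]

Check, running the answer program on each example:
  [-38, -20, -35, -14, -34, 28, -50] -> [-35] -> [-35]
  [-46, 11, -34, -11, -2, 44] -> [11, -11] -> [-11, 11]
  [-19, -23, 2, 34, 47, -9, -27, 26, -36] -> [-19, -23, 47, -9, -27] -> [-27, -9, 47, -23, -19]
  [38, 35, -41, 40, 34] -> [35, -41] -> [-41, 35]
  probe: [-5, -21, 23, 34, 45, 5, 20] -> [-5, -21, 23, 45, 5] -> [5, 45, 23, -21, -5]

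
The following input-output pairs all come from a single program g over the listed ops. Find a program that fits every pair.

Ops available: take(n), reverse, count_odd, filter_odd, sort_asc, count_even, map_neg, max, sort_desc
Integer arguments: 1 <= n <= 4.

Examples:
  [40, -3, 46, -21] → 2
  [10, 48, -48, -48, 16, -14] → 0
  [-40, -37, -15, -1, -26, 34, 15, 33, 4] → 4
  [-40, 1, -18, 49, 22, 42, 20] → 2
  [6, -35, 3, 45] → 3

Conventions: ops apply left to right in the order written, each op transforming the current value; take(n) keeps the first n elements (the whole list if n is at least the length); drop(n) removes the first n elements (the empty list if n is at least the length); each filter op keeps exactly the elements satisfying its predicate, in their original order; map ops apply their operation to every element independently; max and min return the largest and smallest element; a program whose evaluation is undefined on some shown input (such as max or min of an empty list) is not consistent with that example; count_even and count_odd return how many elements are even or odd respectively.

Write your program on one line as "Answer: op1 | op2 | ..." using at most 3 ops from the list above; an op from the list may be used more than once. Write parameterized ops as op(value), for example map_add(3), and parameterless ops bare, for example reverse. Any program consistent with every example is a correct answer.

filter_odd | take(4) | count_odd

Check, running the answer program on each example:
  [40, -3, 46, -21] -> [-3, -21] -> [-3, -21] -> 2
  [10, 48, -48, -48, 16, -14] -> [] -> [] -> 0
  [-40, -37, -15, -1, -26, 34, 15, 33, 4] -> [-37, -15, -1, 15, 33] -> [-37, -15, -1, 15] -> 4
  [-40, 1, -18, 49, 22, 42, 20] -> [1, 49] -> [1, 49] -> 2
  [6, -35, 3, 45] -> [-35, 3, 45] -> [-35, 3, 45] -> 3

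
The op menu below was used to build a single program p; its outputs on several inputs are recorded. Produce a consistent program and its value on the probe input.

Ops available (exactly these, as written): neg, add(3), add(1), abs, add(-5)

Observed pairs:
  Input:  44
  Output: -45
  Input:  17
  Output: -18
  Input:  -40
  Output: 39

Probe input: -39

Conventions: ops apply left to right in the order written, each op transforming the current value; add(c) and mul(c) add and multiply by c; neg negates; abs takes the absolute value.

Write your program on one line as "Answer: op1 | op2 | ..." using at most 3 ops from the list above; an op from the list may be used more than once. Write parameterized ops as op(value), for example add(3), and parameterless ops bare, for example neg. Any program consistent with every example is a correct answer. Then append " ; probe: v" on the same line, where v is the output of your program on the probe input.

add(1) | neg ; probe: 38

Check, running the answer program on each example:
  44 -> 45 -> -45
  17 -> 18 -> -18
  -40 -> -39 -> 39
  probe: -39 -> -38 -> 38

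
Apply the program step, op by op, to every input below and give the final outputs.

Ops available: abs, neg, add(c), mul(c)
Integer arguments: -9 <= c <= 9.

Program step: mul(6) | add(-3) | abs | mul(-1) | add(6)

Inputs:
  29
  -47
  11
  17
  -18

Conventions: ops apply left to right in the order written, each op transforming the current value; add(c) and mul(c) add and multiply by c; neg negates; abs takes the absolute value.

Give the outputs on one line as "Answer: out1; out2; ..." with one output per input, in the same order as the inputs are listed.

Execution, op by op:
  29 -> 174 -> 171 -> 171 -> -171 -> -165
  -47 -> -282 -> -285 -> 285 -> -285 -> -279
  11 -> 66 -> 63 -> 63 -> -63 -> -57
  17 -> 102 -> 99 -> 99 -> -99 -> -93
  -18 -> -108 -> -111 -> 111 -> -111 -> -105

-165; -279; -57; -93; -105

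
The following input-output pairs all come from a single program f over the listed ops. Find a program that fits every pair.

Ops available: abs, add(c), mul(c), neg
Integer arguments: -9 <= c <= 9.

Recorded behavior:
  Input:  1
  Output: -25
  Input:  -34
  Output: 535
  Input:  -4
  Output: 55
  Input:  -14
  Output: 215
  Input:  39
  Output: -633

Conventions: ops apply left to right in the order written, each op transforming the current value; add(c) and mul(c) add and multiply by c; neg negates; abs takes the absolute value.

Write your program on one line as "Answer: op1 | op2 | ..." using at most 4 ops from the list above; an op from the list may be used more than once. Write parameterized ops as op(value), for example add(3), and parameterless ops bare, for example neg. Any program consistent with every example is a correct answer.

mul(4) | add(4) | mul(-4) | add(7)

Check, running the answer program on each example:
  1 -> 4 -> 8 -> -32 -> -25
  -34 -> -136 -> -132 -> 528 -> 535
  -4 -> -16 -> -12 -> 48 -> 55
  -14 -> -56 -> -52 -> 208 -> 215
  39 -> 156 -> 160 -> -640 -> -633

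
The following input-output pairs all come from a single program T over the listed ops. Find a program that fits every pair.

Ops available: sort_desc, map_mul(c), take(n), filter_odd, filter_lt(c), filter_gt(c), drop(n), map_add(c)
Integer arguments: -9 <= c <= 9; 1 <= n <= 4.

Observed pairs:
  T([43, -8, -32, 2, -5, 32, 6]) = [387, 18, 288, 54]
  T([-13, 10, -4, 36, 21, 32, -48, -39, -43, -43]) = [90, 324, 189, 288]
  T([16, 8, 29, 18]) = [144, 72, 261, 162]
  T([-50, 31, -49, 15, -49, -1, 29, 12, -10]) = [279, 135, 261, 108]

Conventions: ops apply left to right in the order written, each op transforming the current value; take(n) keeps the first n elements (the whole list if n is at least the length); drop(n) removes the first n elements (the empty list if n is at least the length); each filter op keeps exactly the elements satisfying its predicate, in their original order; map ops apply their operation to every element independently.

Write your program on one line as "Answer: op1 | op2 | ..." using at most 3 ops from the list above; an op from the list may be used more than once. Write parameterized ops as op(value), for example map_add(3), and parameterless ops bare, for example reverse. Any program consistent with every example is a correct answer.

map_mul(9) | filter_gt(-8)

Check, running the answer program on each example:
  [43, -8, -32, 2, -5, 32, 6] -> [387, -72, -288, 18, -45, 288, 54] -> [387, 18, 288, 54]
  [-13, 10, -4, 36, 21, 32, -48, -39, -43, -43] -> [-117, 90, -36, 324, 189, 288, -432, -351, -387, -387] -> [90, 324, 189, 288]
  [16, 8, 29, 18] -> [144, 72, 261, 162] -> [144, 72, 261, 162]
  [-50, 31, -49, 15, -49, -1, 29, 12, -10] -> [-450, 279, -441, 135, -441, -9, 261, 108, -90] -> [279, 135, 261, 108]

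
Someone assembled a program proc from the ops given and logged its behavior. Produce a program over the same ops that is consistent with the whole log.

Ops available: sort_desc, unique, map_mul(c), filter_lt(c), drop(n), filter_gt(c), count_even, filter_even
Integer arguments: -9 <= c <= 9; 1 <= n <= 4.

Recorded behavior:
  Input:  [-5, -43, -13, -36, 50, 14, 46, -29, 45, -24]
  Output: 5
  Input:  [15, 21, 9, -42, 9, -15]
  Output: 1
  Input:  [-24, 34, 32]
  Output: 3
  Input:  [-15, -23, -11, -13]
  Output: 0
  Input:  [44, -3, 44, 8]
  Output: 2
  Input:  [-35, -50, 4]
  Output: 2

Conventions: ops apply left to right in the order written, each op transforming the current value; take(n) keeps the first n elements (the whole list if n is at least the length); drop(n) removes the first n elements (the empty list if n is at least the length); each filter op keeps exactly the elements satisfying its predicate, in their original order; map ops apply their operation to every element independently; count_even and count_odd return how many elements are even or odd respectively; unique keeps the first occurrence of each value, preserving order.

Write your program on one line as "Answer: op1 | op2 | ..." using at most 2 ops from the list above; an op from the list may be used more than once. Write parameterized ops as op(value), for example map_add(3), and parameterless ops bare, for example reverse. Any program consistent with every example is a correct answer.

unique | count_even

Check, running the answer program on each example:
  [-5, -43, -13, -36, 50, 14, 46, -29, 45, -24] -> [-5, -43, -13, -36, 50, 14, 46, -29, 45, -24] -> 5
  [15, 21, 9, -42, 9, -15] -> [15, 21, 9, -42, -15] -> 1
  [-24, 34, 32] -> [-24, 34, 32] -> 3
  [-15, -23, -11, -13] -> [-15, -23, -11, -13] -> 0
  [44, -3, 44, 8] -> [44, -3, 8] -> 2
  [-35, -50, 4] -> [-35, -50, 4] -> 2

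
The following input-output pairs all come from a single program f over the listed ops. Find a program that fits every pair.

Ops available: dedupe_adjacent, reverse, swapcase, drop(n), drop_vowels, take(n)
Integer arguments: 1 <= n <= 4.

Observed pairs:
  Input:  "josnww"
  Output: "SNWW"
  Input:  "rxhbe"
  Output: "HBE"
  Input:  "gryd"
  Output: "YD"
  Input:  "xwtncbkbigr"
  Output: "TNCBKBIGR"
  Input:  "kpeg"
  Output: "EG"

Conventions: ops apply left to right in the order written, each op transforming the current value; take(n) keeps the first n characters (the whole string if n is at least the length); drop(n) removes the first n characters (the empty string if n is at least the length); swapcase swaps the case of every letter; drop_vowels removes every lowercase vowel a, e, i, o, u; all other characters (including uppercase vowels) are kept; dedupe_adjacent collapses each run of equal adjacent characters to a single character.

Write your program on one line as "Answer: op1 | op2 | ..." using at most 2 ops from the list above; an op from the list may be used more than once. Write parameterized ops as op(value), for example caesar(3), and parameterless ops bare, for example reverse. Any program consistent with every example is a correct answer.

drop(2) | swapcase

Check, running the answer program on each example:
  "josnww" -> "snww" -> "SNWW"
  "rxhbe" -> "hbe" -> "HBE"
  "gryd" -> "yd" -> "YD"
  "xwtncbkbigr" -> "tncbkbigr" -> "TNCBKBIGR"
  "kpeg" -> "eg" -> "EG"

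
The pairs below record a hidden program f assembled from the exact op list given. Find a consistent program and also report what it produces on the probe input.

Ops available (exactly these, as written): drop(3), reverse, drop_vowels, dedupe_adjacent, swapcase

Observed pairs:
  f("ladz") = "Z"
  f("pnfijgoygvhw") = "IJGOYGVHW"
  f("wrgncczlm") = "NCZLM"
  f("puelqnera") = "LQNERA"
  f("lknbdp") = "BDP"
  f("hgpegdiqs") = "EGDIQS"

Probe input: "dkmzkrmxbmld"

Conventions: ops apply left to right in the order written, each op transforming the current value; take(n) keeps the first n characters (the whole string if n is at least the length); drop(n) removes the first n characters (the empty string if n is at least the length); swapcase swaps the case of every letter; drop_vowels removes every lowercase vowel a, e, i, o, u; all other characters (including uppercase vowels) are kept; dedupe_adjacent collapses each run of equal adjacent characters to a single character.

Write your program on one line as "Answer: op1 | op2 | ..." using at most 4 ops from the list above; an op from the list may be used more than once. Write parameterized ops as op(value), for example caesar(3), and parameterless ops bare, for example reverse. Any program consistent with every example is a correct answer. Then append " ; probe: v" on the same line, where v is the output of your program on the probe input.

dedupe_adjacent | swapcase | drop(3) ; probe: "ZKRMXBMLD"

Check, running the answer program on each example:
  "ladz" -> "ladz" -> "LADZ" -> "Z"
  "pnfijgoygvhw" -> "pnfijgoygvhw" -> "PNFIJGOYGVHW" -> "IJGOYGVHW"
  "wrgncczlm" -> "wrgnczlm" -> "WRGNCZLM" -> "NCZLM"
  "puelqnera" -> "puelqnera" -> "PUELQNERA" -> "LQNERA"
  "lknbdp" -> "lknbdp" -> "LKNBDP" -> "BDP"
  "hgpegdiqs" -> "hgpegdiqs" -> "HGPEGDIQS" -> "EGDIQS"
  probe: "dkmzkrmxbmld" -> "dkmzkrmxbmld" -> "DKMZKRMXBMLD" -> "ZKRMXBMLD"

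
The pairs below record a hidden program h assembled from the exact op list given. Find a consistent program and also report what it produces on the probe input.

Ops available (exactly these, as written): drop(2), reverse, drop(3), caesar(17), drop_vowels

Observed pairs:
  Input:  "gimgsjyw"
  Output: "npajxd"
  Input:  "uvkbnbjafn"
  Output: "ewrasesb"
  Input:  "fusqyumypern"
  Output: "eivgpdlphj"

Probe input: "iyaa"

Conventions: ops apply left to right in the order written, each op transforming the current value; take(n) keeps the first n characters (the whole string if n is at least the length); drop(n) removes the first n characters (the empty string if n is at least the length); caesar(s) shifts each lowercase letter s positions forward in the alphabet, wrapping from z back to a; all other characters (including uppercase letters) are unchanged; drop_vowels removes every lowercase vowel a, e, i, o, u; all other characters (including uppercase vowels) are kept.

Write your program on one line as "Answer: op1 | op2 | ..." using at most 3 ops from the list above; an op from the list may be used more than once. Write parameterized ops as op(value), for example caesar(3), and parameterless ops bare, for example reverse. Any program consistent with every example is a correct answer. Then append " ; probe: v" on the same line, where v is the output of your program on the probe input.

drop(2) | caesar(17) | reverse ; probe: "rr"

Check, running the answer program on each example:
  "gimgsjyw" -> "mgsjyw" -> "dxjapn" -> "npajxd"
  "uvkbnbjafn" -> "kbnbjafn" -> "bsesarwe" -> "ewrasesb"
  "fusqyumypern" -> "sqyumypern" -> "jhpldpgvie" -> "eivgpdlphj"
  probe: "iyaa" -> "aa" -> "rr" -> "rr"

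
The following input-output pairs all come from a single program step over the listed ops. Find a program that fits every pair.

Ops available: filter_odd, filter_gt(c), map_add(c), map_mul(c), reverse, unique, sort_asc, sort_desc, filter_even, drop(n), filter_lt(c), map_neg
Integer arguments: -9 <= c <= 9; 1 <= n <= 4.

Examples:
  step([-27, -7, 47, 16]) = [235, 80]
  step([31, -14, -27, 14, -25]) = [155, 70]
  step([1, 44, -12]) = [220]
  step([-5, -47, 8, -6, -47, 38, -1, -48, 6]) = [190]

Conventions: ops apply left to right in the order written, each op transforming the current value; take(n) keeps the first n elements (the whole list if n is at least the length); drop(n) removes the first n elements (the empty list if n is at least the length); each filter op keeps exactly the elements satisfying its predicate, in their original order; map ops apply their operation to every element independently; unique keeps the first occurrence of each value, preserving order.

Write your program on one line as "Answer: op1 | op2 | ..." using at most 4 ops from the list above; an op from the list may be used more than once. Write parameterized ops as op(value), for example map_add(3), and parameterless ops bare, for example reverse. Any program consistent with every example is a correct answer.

sort_asc | sort_desc | filter_gt(9) | map_mul(5)

Check, running the answer program on each example:
  [-27, -7, 47, 16] -> [-27, -7, 16, 47] -> [47, 16, -7, -27] -> [47, 16] -> [235, 80]
  [31, -14, -27, 14, -25] -> [-27, -25, -14, 14, 31] -> [31, 14, -14, -25, -27] -> [31, 14] -> [155, 70]
  [1, 44, -12] -> [-12, 1, 44] -> [44, 1, -12] -> [44] -> [220]
  [-5, -47, 8, -6, -47, 38, -1, -48, 6] -> [-48, -47, -47, -6, -5, -1, 6, 8, 38] -> [38, 8, 6, -1, -5, -6, -47, -47, -48] -> [38] -> [190]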